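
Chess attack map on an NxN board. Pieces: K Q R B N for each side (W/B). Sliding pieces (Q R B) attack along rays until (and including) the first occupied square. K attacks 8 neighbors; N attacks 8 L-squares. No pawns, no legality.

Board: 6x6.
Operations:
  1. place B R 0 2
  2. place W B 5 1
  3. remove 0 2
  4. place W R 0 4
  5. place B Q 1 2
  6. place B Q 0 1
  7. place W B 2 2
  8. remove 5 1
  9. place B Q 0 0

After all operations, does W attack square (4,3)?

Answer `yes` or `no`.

Answer: no

Derivation:
Op 1: place BR@(0,2)
Op 2: place WB@(5,1)
Op 3: remove (0,2)
Op 4: place WR@(0,4)
Op 5: place BQ@(1,2)
Op 6: place BQ@(0,1)
Op 7: place WB@(2,2)
Op 8: remove (5,1)
Op 9: place BQ@(0,0)
Per-piece attacks for W:
  WR@(0,4): attacks (0,5) (0,3) (0,2) (0,1) (1,4) (2,4) (3,4) (4,4) (5,4) [ray(0,-1) blocked at (0,1)]
  WB@(2,2): attacks (3,3) (4,4) (5,5) (3,1) (4,0) (1,3) (0,4) (1,1) (0,0) [ray(-1,1) blocked at (0,4); ray(-1,-1) blocked at (0,0)]
W attacks (4,3): no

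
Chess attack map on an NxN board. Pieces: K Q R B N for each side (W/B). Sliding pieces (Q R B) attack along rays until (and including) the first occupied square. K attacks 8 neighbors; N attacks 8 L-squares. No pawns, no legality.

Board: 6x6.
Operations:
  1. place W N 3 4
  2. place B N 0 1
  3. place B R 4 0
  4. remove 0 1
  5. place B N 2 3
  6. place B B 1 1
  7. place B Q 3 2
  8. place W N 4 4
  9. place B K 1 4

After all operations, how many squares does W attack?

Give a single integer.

Answer: 10

Derivation:
Op 1: place WN@(3,4)
Op 2: place BN@(0,1)
Op 3: place BR@(4,0)
Op 4: remove (0,1)
Op 5: place BN@(2,3)
Op 6: place BB@(1,1)
Op 7: place BQ@(3,2)
Op 8: place WN@(4,4)
Op 9: place BK@(1,4)
Per-piece attacks for W:
  WN@(3,4): attacks (5,5) (1,5) (4,2) (5,3) (2,2) (1,3)
  WN@(4,4): attacks (2,5) (5,2) (3,2) (2,3)
Union (10 distinct): (1,3) (1,5) (2,2) (2,3) (2,5) (3,2) (4,2) (5,2) (5,3) (5,5)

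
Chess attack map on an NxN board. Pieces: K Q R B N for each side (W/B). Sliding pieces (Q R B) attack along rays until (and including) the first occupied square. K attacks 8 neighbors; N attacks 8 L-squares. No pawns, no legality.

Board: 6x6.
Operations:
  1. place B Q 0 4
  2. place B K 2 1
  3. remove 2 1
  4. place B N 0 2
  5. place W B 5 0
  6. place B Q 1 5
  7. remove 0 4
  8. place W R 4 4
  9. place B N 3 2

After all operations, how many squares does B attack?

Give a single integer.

Op 1: place BQ@(0,4)
Op 2: place BK@(2,1)
Op 3: remove (2,1)
Op 4: place BN@(0,2)
Op 5: place WB@(5,0)
Op 6: place BQ@(1,5)
Op 7: remove (0,4)
Op 8: place WR@(4,4)
Op 9: place BN@(3,2)
Per-piece attacks for B:
  BN@(0,2): attacks (1,4) (2,3) (1,0) (2,1)
  BQ@(1,5): attacks (1,4) (1,3) (1,2) (1,1) (1,0) (2,5) (3,5) (4,5) (5,5) (0,5) (2,4) (3,3) (4,2) (5,1) (0,4)
  BN@(3,2): attacks (4,4) (5,3) (2,4) (1,3) (4,0) (5,1) (2,0) (1,1)
Union (21 distinct): (0,4) (0,5) (1,0) (1,1) (1,2) (1,3) (1,4) (2,0) (2,1) (2,3) (2,4) (2,5) (3,3) (3,5) (4,0) (4,2) (4,4) (4,5) (5,1) (5,3) (5,5)

Answer: 21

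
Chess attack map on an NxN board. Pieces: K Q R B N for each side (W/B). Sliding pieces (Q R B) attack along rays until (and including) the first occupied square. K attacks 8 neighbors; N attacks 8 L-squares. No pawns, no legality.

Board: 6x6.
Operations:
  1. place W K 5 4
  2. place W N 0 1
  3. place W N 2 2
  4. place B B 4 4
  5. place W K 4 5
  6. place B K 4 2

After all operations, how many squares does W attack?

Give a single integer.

Answer: 17

Derivation:
Op 1: place WK@(5,4)
Op 2: place WN@(0,1)
Op 3: place WN@(2,2)
Op 4: place BB@(4,4)
Op 5: place WK@(4,5)
Op 6: place BK@(4,2)
Per-piece attacks for W:
  WN@(0,1): attacks (1,3) (2,2) (2,0)
  WN@(2,2): attacks (3,4) (4,3) (1,4) (0,3) (3,0) (4,1) (1,0) (0,1)
  WK@(4,5): attacks (4,4) (5,5) (3,5) (5,4) (3,4)
  WK@(5,4): attacks (5,5) (5,3) (4,4) (4,5) (4,3)
Union (17 distinct): (0,1) (0,3) (1,0) (1,3) (1,4) (2,0) (2,2) (3,0) (3,4) (3,5) (4,1) (4,3) (4,4) (4,5) (5,3) (5,4) (5,5)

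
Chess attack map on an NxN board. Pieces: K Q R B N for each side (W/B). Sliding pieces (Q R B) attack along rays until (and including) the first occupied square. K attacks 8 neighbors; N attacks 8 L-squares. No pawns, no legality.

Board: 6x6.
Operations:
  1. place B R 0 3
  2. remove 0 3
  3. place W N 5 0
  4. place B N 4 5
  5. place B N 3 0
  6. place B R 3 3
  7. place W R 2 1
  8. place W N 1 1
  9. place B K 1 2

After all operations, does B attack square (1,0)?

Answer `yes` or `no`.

Op 1: place BR@(0,3)
Op 2: remove (0,3)
Op 3: place WN@(5,0)
Op 4: place BN@(4,5)
Op 5: place BN@(3,0)
Op 6: place BR@(3,3)
Op 7: place WR@(2,1)
Op 8: place WN@(1,1)
Op 9: place BK@(1,2)
Per-piece attacks for B:
  BK@(1,2): attacks (1,3) (1,1) (2,2) (0,2) (2,3) (2,1) (0,3) (0,1)
  BN@(3,0): attacks (4,2) (5,1) (2,2) (1,1)
  BR@(3,3): attacks (3,4) (3,5) (3,2) (3,1) (3,0) (4,3) (5,3) (2,3) (1,3) (0,3) [ray(0,-1) blocked at (3,0)]
  BN@(4,5): attacks (5,3) (3,3) (2,4)
B attacks (1,0): no

Answer: no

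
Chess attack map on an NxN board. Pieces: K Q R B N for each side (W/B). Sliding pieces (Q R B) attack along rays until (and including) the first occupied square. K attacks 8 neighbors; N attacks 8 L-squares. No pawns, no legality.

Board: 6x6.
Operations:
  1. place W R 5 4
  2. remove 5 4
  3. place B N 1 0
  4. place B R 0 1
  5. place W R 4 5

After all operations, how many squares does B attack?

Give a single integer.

Answer: 11

Derivation:
Op 1: place WR@(5,4)
Op 2: remove (5,4)
Op 3: place BN@(1,0)
Op 4: place BR@(0,1)
Op 5: place WR@(4,5)
Per-piece attacks for B:
  BR@(0,1): attacks (0,2) (0,3) (0,4) (0,5) (0,0) (1,1) (2,1) (3,1) (4,1) (5,1)
  BN@(1,0): attacks (2,2) (3,1) (0,2)
Union (11 distinct): (0,0) (0,2) (0,3) (0,4) (0,5) (1,1) (2,1) (2,2) (3,1) (4,1) (5,1)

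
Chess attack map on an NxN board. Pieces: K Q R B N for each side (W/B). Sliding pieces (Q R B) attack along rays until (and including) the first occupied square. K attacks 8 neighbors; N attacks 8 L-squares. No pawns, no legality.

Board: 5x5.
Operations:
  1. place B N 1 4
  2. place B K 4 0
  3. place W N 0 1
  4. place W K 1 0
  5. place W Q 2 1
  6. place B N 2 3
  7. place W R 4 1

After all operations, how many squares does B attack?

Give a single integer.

Answer: 10

Derivation:
Op 1: place BN@(1,4)
Op 2: place BK@(4,0)
Op 3: place WN@(0,1)
Op 4: place WK@(1,0)
Op 5: place WQ@(2,1)
Op 6: place BN@(2,3)
Op 7: place WR@(4,1)
Per-piece attacks for B:
  BN@(1,4): attacks (2,2) (3,3) (0,2)
  BN@(2,3): attacks (4,4) (0,4) (3,1) (4,2) (1,1) (0,2)
  BK@(4,0): attacks (4,1) (3,0) (3,1)
Union (10 distinct): (0,2) (0,4) (1,1) (2,2) (3,0) (3,1) (3,3) (4,1) (4,2) (4,4)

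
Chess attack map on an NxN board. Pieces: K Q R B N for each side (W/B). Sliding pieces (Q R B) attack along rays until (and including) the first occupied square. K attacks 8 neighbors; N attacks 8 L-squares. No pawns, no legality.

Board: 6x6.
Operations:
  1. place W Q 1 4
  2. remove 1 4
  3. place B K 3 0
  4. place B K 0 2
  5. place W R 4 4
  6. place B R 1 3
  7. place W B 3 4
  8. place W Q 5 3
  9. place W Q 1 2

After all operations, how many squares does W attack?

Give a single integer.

Op 1: place WQ@(1,4)
Op 2: remove (1,4)
Op 3: place BK@(3,0)
Op 4: place BK@(0,2)
Op 5: place WR@(4,4)
Op 6: place BR@(1,3)
Op 7: place WB@(3,4)
Op 8: place WQ@(5,3)
Op 9: place WQ@(1,2)
Per-piece attacks for W:
  WQ@(1,2): attacks (1,3) (1,1) (1,0) (2,2) (3,2) (4,2) (5,2) (0,2) (2,3) (3,4) (2,1) (3,0) (0,3) (0,1) [ray(0,1) blocked at (1,3); ray(-1,0) blocked at (0,2); ray(1,1) blocked at (3,4); ray(1,-1) blocked at (3,0)]
  WB@(3,4): attacks (4,5) (4,3) (5,2) (2,5) (2,3) (1,2) [ray(-1,-1) blocked at (1,2)]
  WR@(4,4): attacks (4,5) (4,3) (4,2) (4,1) (4,0) (5,4) (3,4) [ray(-1,0) blocked at (3,4)]
  WQ@(5,3): attacks (5,4) (5,5) (5,2) (5,1) (5,0) (4,3) (3,3) (2,3) (1,3) (4,4) (4,2) (3,1) (2,0) [ray(-1,0) blocked at (1,3); ray(-1,1) blocked at (4,4)]
Union (28 distinct): (0,1) (0,2) (0,3) (1,0) (1,1) (1,2) (1,3) (2,0) (2,1) (2,2) (2,3) (2,5) (3,0) (3,1) (3,2) (3,3) (3,4) (4,0) (4,1) (4,2) (4,3) (4,4) (4,5) (5,0) (5,1) (5,2) (5,4) (5,5)

Answer: 28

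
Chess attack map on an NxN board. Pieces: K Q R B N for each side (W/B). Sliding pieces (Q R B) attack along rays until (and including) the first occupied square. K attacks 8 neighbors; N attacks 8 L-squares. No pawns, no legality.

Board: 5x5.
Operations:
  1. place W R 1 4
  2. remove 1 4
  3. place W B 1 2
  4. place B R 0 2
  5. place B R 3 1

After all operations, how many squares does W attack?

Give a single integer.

Op 1: place WR@(1,4)
Op 2: remove (1,4)
Op 3: place WB@(1,2)
Op 4: place BR@(0,2)
Op 5: place BR@(3,1)
Per-piece attacks for W:
  WB@(1,2): attacks (2,3) (3,4) (2,1) (3,0) (0,3) (0,1)
Union (6 distinct): (0,1) (0,3) (2,1) (2,3) (3,0) (3,4)

Answer: 6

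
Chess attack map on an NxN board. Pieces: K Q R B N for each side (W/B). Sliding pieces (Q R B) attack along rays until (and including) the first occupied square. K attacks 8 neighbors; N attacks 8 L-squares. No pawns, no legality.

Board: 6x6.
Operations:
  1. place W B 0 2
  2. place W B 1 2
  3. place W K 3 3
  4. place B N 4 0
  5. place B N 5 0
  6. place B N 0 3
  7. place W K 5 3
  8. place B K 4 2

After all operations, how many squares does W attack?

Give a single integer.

Op 1: place WB@(0,2)
Op 2: place WB@(1,2)
Op 3: place WK@(3,3)
Op 4: place BN@(4,0)
Op 5: place BN@(5,0)
Op 6: place BN@(0,3)
Op 7: place WK@(5,3)
Op 8: place BK@(4,2)
Per-piece attacks for W:
  WB@(0,2): attacks (1,3) (2,4) (3,5) (1,1) (2,0)
  WB@(1,2): attacks (2,3) (3,4) (4,5) (2,1) (3,0) (0,3) (0,1) [ray(-1,1) blocked at (0,3)]
  WK@(3,3): attacks (3,4) (3,2) (4,3) (2,3) (4,4) (4,2) (2,4) (2,2)
  WK@(5,3): attacks (5,4) (5,2) (4,3) (4,4) (4,2)
Union (19 distinct): (0,1) (0,3) (1,1) (1,3) (2,0) (2,1) (2,2) (2,3) (2,4) (3,0) (3,2) (3,4) (3,5) (4,2) (4,3) (4,4) (4,5) (5,2) (5,4)

Answer: 19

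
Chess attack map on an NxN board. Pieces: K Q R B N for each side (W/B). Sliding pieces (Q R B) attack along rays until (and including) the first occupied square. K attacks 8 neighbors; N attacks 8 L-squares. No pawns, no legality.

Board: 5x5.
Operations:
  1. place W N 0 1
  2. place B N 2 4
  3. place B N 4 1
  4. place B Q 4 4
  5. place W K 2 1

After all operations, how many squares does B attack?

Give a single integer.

Op 1: place WN@(0,1)
Op 2: place BN@(2,4)
Op 3: place BN@(4,1)
Op 4: place BQ@(4,4)
Op 5: place WK@(2,1)
Per-piece attacks for B:
  BN@(2,4): attacks (3,2) (4,3) (1,2) (0,3)
  BN@(4,1): attacks (3,3) (2,2) (2,0)
  BQ@(4,4): attacks (4,3) (4,2) (4,1) (3,4) (2,4) (3,3) (2,2) (1,1) (0,0) [ray(0,-1) blocked at (4,1); ray(-1,0) blocked at (2,4)]
Union (13 distinct): (0,0) (0,3) (1,1) (1,2) (2,0) (2,2) (2,4) (3,2) (3,3) (3,4) (4,1) (4,2) (4,3)

Answer: 13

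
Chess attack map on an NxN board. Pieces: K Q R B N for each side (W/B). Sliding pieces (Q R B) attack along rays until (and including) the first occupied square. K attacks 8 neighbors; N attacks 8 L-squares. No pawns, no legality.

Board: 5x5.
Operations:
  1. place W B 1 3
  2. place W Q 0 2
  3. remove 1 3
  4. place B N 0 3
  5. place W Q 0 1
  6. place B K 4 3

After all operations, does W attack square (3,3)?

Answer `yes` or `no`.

Answer: no

Derivation:
Op 1: place WB@(1,3)
Op 2: place WQ@(0,2)
Op 3: remove (1,3)
Op 4: place BN@(0,3)
Op 5: place WQ@(0,1)
Op 6: place BK@(4,3)
Per-piece attacks for W:
  WQ@(0,1): attacks (0,2) (0,0) (1,1) (2,1) (3,1) (4,1) (1,2) (2,3) (3,4) (1,0) [ray(0,1) blocked at (0,2)]
  WQ@(0,2): attacks (0,3) (0,1) (1,2) (2,2) (3,2) (4,2) (1,3) (2,4) (1,1) (2,0) [ray(0,1) blocked at (0,3); ray(0,-1) blocked at (0,1)]
W attacks (3,3): no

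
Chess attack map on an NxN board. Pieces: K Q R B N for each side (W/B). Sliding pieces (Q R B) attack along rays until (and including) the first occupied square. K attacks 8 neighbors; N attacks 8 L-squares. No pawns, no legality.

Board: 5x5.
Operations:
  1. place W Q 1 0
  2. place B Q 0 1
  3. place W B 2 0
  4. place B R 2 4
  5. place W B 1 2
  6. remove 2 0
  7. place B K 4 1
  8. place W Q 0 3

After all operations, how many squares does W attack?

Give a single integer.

Op 1: place WQ@(1,0)
Op 2: place BQ@(0,1)
Op 3: place WB@(2,0)
Op 4: place BR@(2,4)
Op 5: place WB@(1,2)
Op 6: remove (2,0)
Op 7: place BK@(4,1)
Op 8: place WQ@(0,3)
Per-piece attacks for W:
  WQ@(0,3): attacks (0,4) (0,2) (0,1) (1,3) (2,3) (3,3) (4,3) (1,4) (1,2) [ray(0,-1) blocked at (0,1); ray(1,-1) blocked at (1,2)]
  WQ@(1,0): attacks (1,1) (1,2) (2,0) (3,0) (4,0) (0,0) (2,1) (3,2) (4,3) (0,1) [ray(0,1) blocked at (1,2); ray(-1,1) blocked at (0,1)]
  WB@(1,2): attacks (2,3) (3,4) (2,1) (3,0) (0,3) (0,1) [ray(-1,1) blocked at (0,3); ray(-1,-1) blocked at (0,1)]
Union (18 distinct): (0,0) (0,1) (0,2) (0,3) (0,4) (1,1) (1,2) (1,3) (1,4) (2,0) (2,1) (2,3) (3,0) (3,2) (3,3) (3,4) (4,0) (4,3)

Answer: 18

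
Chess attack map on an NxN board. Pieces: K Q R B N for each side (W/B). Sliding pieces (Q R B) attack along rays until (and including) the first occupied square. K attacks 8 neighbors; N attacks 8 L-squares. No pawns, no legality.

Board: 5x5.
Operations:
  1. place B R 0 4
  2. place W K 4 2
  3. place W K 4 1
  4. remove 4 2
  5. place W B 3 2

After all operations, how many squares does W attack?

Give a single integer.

Answer: 11

Derivation:
Op 1: place BR@(0,4)
Op 2: place WK@(4,2)
Op 3: place WK@(4,1)
Op 4: remove (4,2)
Op 5: place WB@(3,2)
Per-piece attacks for W:
  WB@(3,2): attacks (4,3) (4,1) (2,3) (1,4) (2,1) (1,0) [ray(1,-1) blocked at (4,1)]
  WK@(4,1): attacks (4,2) (4,0) (3,1) (3,2) (3,0)
Union (11 distinct): (1,0) (1,4) (2,1) (2,3) (3,0) (3,1) (3,2) (4,0) (4,1) (4,2) (4,3)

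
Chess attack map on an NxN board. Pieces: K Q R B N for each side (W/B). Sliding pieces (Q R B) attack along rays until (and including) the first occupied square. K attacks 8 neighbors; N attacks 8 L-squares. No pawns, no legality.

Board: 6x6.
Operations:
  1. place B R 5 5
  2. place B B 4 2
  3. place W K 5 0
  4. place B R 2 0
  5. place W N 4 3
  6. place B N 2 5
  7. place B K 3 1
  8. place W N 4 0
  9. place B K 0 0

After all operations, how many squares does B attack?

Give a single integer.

Op 1: place BR@(5,5)
Op 2: place BB@(4,2)
Op 3: place WK@(5,0)
Op 4: place BR@(2,0)
Op 5: place WN@(4,3)
Op 6: place BN@(2,5)
Op 7: place BK@(3,1)
Op 8: place WN@(4,0)
Op 9: place BK@(0,0)
Per-piece attacks for B:
  BK@(0,0): attacks (0,1) (1,0) (1,1)
  BR@(2,0): attacks (2,1) (2,2) (2,3) (2,4) (2,5) (3,0) (4,0) (1,0) (0,0) [ray(0,1) blocked at (2,5); ray(1,0) blocked at (4,0); ray(-1,0) blocked at (0,0)]
  BN@(2,5): attacks (3,3) (4,4) (1,3) (0,4)
  BK@(3,1): attacks (3,2) (3,0) (4,1) (2,1) (4,2) (4,0) (2,2) (2,0)
  BB@(4,2): attacks (5,3) (5,1) (3,3) (2,4) (1,5) (3,1) [ray(-1,-1) blocked at (3,1)]
  BR@(5,5): attacks (5,4) (5,3) (5,2) (5,1) (5,0) (4,5) (3,5) (2,5) [ray(0,-1) blocked at (5,0); ray(-1,0) blocked at (2,5)]
Union (28 distinct): (0,0) (0,1) (0,4) (1,0) (1,1) (1,3) (1,5) (2,0) (2,1) (2,2) (2,3) (2,4) (2,5) (3,0) (3,1) (3,2) (3,3) (3,5) (4,0) (4,1) (4,2) (4,4) (4,5) (5,0) (5,1) (5,2) (5,3) (5,4)

Answer: 28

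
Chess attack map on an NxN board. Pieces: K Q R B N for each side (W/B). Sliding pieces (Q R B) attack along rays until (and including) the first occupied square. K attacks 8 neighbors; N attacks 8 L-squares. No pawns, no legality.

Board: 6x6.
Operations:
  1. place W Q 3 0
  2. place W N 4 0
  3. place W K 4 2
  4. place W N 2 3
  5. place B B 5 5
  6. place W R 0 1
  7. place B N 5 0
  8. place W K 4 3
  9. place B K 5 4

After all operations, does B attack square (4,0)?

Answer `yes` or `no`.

Answer: no

Derivation:
Op 1: place WQ@(3,0)
Op 2: place WN@(4,0)
Op 3: place WK@(4,2)
Op 4: place WN@(2,3)
Op 5: place BB@(5,5)
Op 6: place WR@(0,1)
Op 7: place BN@(5,0)
Op 8: place WK@(4,3)
Op 9: place BK@(5,4)
Per-piece attacks for B:
  BN@(5,0): attacks (4,2) (3,1)
  BK@(5,4): attacks (5,5) (5,3) (4,4) (4,5) (4,3)
  BB@(5,5): attacks (4,4) (3,3) (2,2) (1,1) (0,0)
B attacks (4,0): no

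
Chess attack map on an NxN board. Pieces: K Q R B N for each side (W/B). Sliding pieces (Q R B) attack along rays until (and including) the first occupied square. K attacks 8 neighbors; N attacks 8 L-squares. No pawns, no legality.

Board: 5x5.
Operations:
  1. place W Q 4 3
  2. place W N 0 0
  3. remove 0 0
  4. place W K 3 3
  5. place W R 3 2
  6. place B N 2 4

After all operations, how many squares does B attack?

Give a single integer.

Op 1: place WQ@(4,3)
Op 2: place WN@(0,0)
Op 3: remove (0,0)
Op 4: place WK@(3,3)
Op 5: place WR@(3,2)
Op 6: place BN@(2,4)
Per-piece attacks for B:
  BN@(2,4): attacks (3,2) (4,3) (1,2) (0,3)
Union (4 distinct): (0,3) (1,2) (3,2) (4,3)

Answer: 4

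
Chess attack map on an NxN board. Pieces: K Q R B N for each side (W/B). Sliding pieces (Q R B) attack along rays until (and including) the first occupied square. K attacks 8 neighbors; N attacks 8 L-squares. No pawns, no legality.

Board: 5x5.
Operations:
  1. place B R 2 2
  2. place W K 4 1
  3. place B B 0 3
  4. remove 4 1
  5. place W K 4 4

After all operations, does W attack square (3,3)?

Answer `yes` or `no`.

Op 1: place BR@(2,2)
Op 2: place WK@(4,1)
Op 3: place BB@(0,3)
Op 4: remove (4,1)
Op 5: place WK@(4,4)
Per-piece attacks for W:
  WK@(4,4): attacks (4,3) (3,4) (3,3)
W attacks (3,3): yes

Answer: yes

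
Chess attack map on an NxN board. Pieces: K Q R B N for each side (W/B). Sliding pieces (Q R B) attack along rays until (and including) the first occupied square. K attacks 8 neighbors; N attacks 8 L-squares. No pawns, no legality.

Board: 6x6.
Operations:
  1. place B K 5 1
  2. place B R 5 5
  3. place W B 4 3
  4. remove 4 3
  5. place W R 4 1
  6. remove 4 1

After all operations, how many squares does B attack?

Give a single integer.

Answer: 13

Derivation:
Op 1: place BK@(5,1)
Op 2: place BR@(5,5)
Op 3: place WB@(4,3)
Op 4: remove (4,3)
Op 5: place WR@(4,1)
Op 6: remove (4,1)
Per-piece attacks for B:
  BK@(5,1): attacks (5,2) (5,0) (4,1) (4,2) (4,0)
  BR@(5,5): attacks (5,4) (5,3) (5,2) (5,1) (4,5) (3,5) (2,5) (1,5) (0,5) [ray(0,-1) blocked at (5,1)]
Union (13 distinct): (0,5) (1,5) (2,5) (3,5) (4,0) (4,1) (4,2) (4,5) (5,0) (5,1) (5,2) (5,3) (5,4)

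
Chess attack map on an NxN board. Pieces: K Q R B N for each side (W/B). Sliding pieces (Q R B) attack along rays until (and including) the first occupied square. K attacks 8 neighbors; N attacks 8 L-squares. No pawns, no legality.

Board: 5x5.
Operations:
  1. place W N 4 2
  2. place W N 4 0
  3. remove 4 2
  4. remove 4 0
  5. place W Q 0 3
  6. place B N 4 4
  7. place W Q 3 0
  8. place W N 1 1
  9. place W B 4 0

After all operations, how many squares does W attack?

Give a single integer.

Op 1: place WN@(4,2)
Op 2: place WN@(4,0)
Op 3: remove (4,2)
Op 4: remove (4,0)
Op 5: place WQ@(0,3)
Op 6: place BN@(4,4)
Op 7: place WQ@(3,0)
Op 8: place WN@(1,1)
Op 9: place WB@(4,0)
Per-piece attacks for W:
  WQ@(0,3): attacks (0,4) (0,2) (0,1) (0,0) (1,3) (2,3) (3,3) (4,3) (1,4) (1,2) (2,1) (3,0) [ray(1,-1) blocked at (3,0)]
  WN@(1,1): attacks (2,3) (3,2) (0,3) (3,0)
  WQ@(3,0): attacks (3,1) (3,2) (3,3) (3,4) (4,0) (2,0) (1,0) (0,0) (4,1) (2,1) (1,2) (0,3) [ray(1,0) blocked at (4,0); ray(-1,1) blocked at (0,3)]
  WB@(4,0): attacks (3,1) (2,2) (1,3) (0,4)
Union (21 distinct): (0,0) (0,1) (0,2) (0,3) (0,4) (1,0) (1,2) (1,3) (1,4) (2,0) (2,1) (2,2) (2,3) (3,0) (3,1) (3,2) (3,3) (3,4) (4,0) (4,1) (4,3)

Answer: 21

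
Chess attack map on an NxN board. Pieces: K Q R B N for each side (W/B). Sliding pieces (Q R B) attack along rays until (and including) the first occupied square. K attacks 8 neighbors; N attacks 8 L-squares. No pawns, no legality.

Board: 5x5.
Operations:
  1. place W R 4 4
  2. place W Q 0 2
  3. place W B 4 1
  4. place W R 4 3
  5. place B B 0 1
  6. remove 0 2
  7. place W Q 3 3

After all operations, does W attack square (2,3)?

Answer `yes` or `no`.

Op 1: place WR@(4,4)
Op 2: place WQ@(0,2)
Op 3: place WB@(4,1)
Op 4: place WR@(4,3)
Op 5: place BB@(0,1)
Op 6: remove (0,2)
Op 7: place WQ@(3,3)
Per-piece attacks for W:
  WQ@(3,3): attacks (3,4) (3,2) (3,1) (3,0) (4,3) (2,3) (1,3) (0,3) (4,4) (4,2) (2,4) (2,2) (1,1) (0,0) [ray(1,0) blocked at (4,3); ray(1,1) blocked at (4,4)]
  WB@(4,1): attacks (3,2) (2,3) (1,4) (3,0)
  WR@(4,3): attacks (4,4) (4,2) (4,1) (3,3) [ray(0,1) blocked at (4,4); ray(0,-1) blocked at (4,1); ray(-1,0) blocked at (3,3)]
  WR@(4,4): attacks (4,3) (3,4) (2,4) (1,4) (0,4) [ray(0,-1) blocked at (4,3)]
W attacks (2,3): yes

Answer: yes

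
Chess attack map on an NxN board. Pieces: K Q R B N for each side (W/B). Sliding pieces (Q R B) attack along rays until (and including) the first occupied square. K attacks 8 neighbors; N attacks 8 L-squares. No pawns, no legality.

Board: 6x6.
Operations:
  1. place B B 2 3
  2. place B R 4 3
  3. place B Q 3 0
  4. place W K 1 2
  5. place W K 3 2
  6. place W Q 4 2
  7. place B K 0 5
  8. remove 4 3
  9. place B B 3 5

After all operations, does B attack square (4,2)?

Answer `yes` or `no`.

Op 1: place BB@(2,3)
Op 2: place BR@(4,3)
Op 3: place BQ@(3,0)
Op 4: place WK@(1,2)
Op 5: place WK@(3,2)
Op 6: place WQ@(4,2)
Op 7: place BK@(0,5)
Op 8: remove (4,3)
Op 9: place BB@(3,5)
Per-piece attacks for B:
  BK@(0,5): attacks (0,4) (1,5) (1,4)
  BB@(2,3): attacks (3,4) (4,5) (3,2) (1,4) (0,5) (1,2) [ray(1,-1) blocked at (3,2); ray(-1,1) blocked at (0,5); ray(-1,-1) blocked at (1,2)]
  BQ@(3,0): attacks (3,1) (3,2) (4,0) (5,0) (2,0) (1,0) (0,0) (4,1) (5,2) (2,1) (1,2) [ray(0,1) blocked at (3,2); ray(-1,1) blocked at (1,2)]
  BB@(3,5): attacks (4,4) (5,3) (2,4) (1,3) (0,2)
B attacks (4,2): no

Answer: no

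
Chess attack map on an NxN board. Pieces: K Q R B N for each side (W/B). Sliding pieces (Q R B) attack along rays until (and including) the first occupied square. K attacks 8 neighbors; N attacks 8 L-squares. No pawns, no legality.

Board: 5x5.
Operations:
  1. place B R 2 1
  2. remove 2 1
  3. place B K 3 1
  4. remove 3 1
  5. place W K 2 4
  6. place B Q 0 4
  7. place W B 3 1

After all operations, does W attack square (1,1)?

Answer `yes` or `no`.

Answer: no

Derivation:
Op 1: place BR@(2,1)
Op 2: remove (2,1)
Op 3: place BK@(3,1)
Op 4: remove (3,1)
Op 5: place WK@(2,4)
Op 6: place BQ@(0,4)
Op 7: place WB@(3,1)
Per-piece attacks for W:
  WK@(2,4): attacks (2,3) (3,4) (1,4) (3,3) (1,3)
  WB@(3,1): attacks (4,2) (4,0) (2,2) (1,3) (0,4) (2,0) [ray(-1,1) blocked at (0,4)]
W attacks (1,1): no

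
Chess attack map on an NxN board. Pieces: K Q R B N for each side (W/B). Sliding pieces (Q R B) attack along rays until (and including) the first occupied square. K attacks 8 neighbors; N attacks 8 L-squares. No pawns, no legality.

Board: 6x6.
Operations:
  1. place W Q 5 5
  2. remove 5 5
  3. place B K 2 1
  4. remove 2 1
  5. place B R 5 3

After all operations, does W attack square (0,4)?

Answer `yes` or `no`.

Answer: no

Derivation:
Op 1: place WQ@(5,5)
Op 2: remove (5,5)
Op 3: place BK@(2,1)
Op 4: remove (2,1)
Op 5: place BR@(5,3)
Per-piece attacks for W:
W attacks (0,4): no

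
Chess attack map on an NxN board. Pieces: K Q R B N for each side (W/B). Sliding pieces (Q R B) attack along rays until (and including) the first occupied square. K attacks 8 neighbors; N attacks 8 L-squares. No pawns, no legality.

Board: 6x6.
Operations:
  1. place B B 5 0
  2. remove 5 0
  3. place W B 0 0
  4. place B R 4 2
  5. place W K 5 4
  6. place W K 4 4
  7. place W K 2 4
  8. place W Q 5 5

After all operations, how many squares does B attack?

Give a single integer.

Answer: 9

Derivation:
Op 1: place BB@(5,0)
Op 2: remove (5,0)
Op 3: place WB@(0,0)
Op 4: place BR@(4,2)
Op 5: place WK@(5,4)
Op 6: place WK@(4,4)
Op 7: place WK@(2,4)
Op 8: place WQ@(5,5)
Per-piece attacks for B:
  BR@(4,2): attacks (4,3) (4,4) (4,1) (4,0) (5,2) (3,2) (2,2) (1,2) (0,2) [ray(0,1) blocked at (4,4)]
Union (9 distinct): (0,2) (1,2) (2,2) (3,2) (4,0) (4,1) (4,3) (4,4) (5,2)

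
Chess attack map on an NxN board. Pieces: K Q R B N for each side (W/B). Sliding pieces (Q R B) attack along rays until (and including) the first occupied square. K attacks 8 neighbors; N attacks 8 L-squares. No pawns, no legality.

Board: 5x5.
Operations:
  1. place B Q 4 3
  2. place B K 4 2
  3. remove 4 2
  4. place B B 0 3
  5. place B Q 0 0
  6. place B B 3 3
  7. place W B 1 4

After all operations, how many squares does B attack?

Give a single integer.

Answer: 20

Derivation:
Op 1: place BQ@(4,3)
Op 2: place BK@(4,2)
Op 3: remove (4,2)
Op 4: place BB@(0,3)
Op 5: place BQ@(0,0)
Op 6: place BB@(3,3)
Op 7: place WB@(1,4)
Per-piece attacks for B:
  BQ@(0,0): attacks (0,1) (0,2) (0,3) (1,0) (2,0) (3,0) (4,0) (1,1) (2,2) (3,3) [ray(0,1) blocked at (0,3); ray(1,1) blocked at (3,3)]
  BB@(0,3): attacks (1,4) (1,2) (2,1) (3,0) [ray(1,1) blocked at (1,4)]
  BB@(3,3): attacks (4,4) (4,2) (2,4) (2,2) (1,1) (0,0) [ray(-1,-1) blocked at (0,0)]
  BQ@(4,3): attacks (4,4) (4,2) (4,1) (4,0) (3,3) (3,4) (3,2) (2,1) (1,0) [ray(-1,0) blocked at (3,3)]
Union (20 distinct): (0,0) (0,1) (0,2) (0,3) (1,0) (1,1) (1,2) (1,4) (2,0) (2,1) (2,2) (2,4) (3,0) (3,2) (3,3) (3,4) (4,0) (4,1) (4,2) (4,4)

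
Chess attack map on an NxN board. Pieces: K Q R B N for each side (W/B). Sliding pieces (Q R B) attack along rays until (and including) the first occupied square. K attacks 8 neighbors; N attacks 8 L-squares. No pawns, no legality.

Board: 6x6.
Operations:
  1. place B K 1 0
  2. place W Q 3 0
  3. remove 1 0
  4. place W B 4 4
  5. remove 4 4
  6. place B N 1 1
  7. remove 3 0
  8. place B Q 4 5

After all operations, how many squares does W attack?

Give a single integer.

Answer: 0

Derivation:
Op 1: place BK@(1,0)
Op 2: place WQ@(3,0)
Op 3: remove (1,0)
Op 4: place WB@(4,4)
Op 5: remove (4,4)
Op 6: place BN@(1,1)
Op 7: remove (3,0)
Op 8: place BQ@(4,5)
Per-piece attacks for W:
Union (0 distinct): (none)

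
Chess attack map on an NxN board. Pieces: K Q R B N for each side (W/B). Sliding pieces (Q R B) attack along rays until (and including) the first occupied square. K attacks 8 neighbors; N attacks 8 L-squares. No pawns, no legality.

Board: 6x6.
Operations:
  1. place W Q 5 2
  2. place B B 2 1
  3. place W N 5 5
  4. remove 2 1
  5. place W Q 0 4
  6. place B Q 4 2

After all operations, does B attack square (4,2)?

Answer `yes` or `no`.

Answer: no

Derivation:
Op 1: place WQ@(5,2)
Op 2: place BB@(2,1)
Op 3: place WN@(5,5)
Op 4: remove (2,1)
Op 5: place WQ@(0,4)
Op 6: place BQ@(4,2)
Per-piece attacks for B:
  BQ@(4,2): attacks (4,3) (4,4) (4,5) (4,1) (4,0) (5,2) (3,2) (2,2) (1,2) (0,2) (5,3) (5,1) (3,3) (2,4) (1,5) (3,1) (2,0) [ray(1,0) blocked at (5,2)]
B attacks (4,2): no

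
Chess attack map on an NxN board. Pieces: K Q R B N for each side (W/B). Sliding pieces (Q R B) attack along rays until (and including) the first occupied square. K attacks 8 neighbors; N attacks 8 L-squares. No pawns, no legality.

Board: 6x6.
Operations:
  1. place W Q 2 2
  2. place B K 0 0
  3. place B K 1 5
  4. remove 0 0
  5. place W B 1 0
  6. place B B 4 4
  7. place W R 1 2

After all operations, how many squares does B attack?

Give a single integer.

Op 1: place WQ@(2,2)
Op 2: place BK@(0,0)
Op 3: place BK@(1,5)
Op 4: remove (0,0)
Op 5: place WB@(1,0)
Op 6: place BB@(4,4)
Op 7: place WR@(1,2)
Per-piece attacks for B:
  BK@(1,5): attacks (1,4) (2,5) (0,5) (2,4) (0,4)
  BB@(4,4): attacks (5,5) (5,3) (3,5) (3,3) (2,2) [ray(-1,-1) blocked at (2,2)]
Union (10 distinct): (0,4) (0,5) (1,4) (2,2) (2,4) (2,5) (3,3) (3,5) (5,3) (5,5)

Answer: 10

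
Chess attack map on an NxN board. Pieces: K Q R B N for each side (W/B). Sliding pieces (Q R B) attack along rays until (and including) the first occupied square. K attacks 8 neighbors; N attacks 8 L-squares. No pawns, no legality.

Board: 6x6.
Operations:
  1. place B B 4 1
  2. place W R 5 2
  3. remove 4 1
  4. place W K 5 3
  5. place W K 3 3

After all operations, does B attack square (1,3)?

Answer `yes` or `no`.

Answer: no

Derivation:
Op 1: place BB@(4,1)
Op 2: place WR@(5,2)
Op 3: remove (4,1)
Op 4: place WK@(5,3)
Op 5: place WK@(3,3)
Per-piece attacks for B:
B attacks (1,3): no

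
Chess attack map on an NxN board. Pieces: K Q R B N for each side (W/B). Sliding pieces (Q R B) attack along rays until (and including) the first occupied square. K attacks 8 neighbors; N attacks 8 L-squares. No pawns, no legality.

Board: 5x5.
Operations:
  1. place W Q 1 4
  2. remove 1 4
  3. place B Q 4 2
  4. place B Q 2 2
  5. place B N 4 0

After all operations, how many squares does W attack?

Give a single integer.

Op 1: place WQ@(1,4)
Op 2: remove (1,4)
Op 3: place BQ@(4,2)
Op 4: place BQ@(2,2)
Op 5: place BN@(4,0)
Per-piece attacks for W:
Union (0 distinct): (none)

Answer: 0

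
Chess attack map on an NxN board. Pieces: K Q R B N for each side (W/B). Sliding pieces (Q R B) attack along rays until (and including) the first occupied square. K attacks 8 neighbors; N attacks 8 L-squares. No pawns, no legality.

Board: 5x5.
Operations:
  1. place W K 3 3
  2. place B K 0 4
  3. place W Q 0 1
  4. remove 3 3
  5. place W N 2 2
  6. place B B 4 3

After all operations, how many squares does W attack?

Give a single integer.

Answer: 16

Derivation:
Op 1: place WK@(3,3)
Op 2: place BK@(0,4)
Op 3: place WQ@(0,1)
Op 4: remove (3,3)
Op 5: place WN@(2,2)
Op 6: place BB@(4,3)
Per-piece attacks for W:
  WQ@(0,1): attacks (0,2) (0,3) (0,4) (0,0) (1,1) (2,1) (3,1) (4,1) (1,2) (2,3) (3,4) (1,0) [ray(0,1) blocked at (0,4)]
  WN@(2,2): attacks (3,4) (4,3) (1,4) (0,3) (3,0) (4,1) (1,0) (0,1)
Union (16 distinct): (0,0) (0,1) (0,2) (0,3) (0,4) (1,0) (1,1) (1,2) (1,4) (2,1) (2,3) (3,0) (3,1) (3,4) (4,1) (4,3)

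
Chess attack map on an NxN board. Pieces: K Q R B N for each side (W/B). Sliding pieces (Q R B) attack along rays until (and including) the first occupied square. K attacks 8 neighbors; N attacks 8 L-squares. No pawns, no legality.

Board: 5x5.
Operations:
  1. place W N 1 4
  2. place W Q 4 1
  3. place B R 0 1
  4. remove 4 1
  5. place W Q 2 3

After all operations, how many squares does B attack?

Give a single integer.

Op 1: place WN@(1,4)
Op 2: place WQ@(4,1)
Op 3: place BR@(0,1)
Op 4: remove (4,1)
Op 5: place WQ@(2,3)
Per-piece attacks for B:
  BR@(0,1): attacks (0,2) (0,3) (0,4) (0,0) (1,1) (2,1) (3,1) (4,1)
Union (8 distinct): (0,0) (0,2) (0,3) (0,4) (1,1) (2,1) (3,1) (4,1)

Answer: 8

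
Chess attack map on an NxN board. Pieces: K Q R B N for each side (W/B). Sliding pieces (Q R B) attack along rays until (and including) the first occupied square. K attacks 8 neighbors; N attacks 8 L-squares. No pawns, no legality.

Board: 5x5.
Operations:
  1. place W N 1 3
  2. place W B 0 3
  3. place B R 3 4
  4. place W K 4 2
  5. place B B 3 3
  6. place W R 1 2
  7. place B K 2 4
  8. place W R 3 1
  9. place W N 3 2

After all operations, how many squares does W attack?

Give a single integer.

Op 1: place WN@(1,3)
Op 2: place WB@(0,3)
Op 3: place BR@(3,4)
Op 4: place WK@(4,2)
Op 5: place BB@(3,3)
Op 6: place WR@(1,2)
Op 7: place BK@(2,4)
Op 8: place WR@(3,1)
Op 9: place WN@(3,2)
Per-piece attacks for W:
  WB@(0,3): attacks (1,4) (1,2) [ray(1,-1) blocked at (1,2)]
  WR@(1,2): attacks (1,3) (1,1) (1,0) (2,2) (3,2) (0,2) [ray(0,1) blocked at (1,3); ray(1,0) blocked at (3,2)]
  WN@(1,3): attacks (3,4) (2,1) (3,2) (0,1)
  WR@(3,1): attacks (3,2) (3,0) (4,1) (2,1) (1,1) (0,1) [ray(0,1) blocked at (3,2)]
  WN@(3,2): attacks (4,4) (2,4) (1,3) (4,0) (2,0) (1,1)
  WK@(4,2): attacks (4,3) (4,1) (3,2) (3,3) (3,1)
Union (20 distinct): (0,1) (0,2) (1,0) (1,1) (1,2) (1,3) (1,4) (2,0) (2,1) (2,2) (2,4) (3,0) (3,1) (3,2) (3,3) (3,4) (4,0) (4,1) (4,3) (4,4)

Answer: 20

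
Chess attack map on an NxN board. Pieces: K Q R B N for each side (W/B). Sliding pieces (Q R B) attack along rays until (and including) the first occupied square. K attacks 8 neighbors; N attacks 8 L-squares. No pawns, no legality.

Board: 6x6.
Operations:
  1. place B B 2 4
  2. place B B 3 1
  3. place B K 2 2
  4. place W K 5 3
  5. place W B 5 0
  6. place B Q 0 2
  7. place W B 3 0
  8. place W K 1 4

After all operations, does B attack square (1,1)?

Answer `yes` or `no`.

Op 1: place BB@(2,4)
Op 2: place BB@(3,1)
Op 3: place BK@(2,2)
Op 4: place WK@(5,3)
Op 5: place WB@(5,0)
Op 6: place BQ@(0,2)
Op 7: place WB@(3,0)
Op 8: place WK@(1,4)
Per-piece attacks for B:
  BQ@(0,2): attacks (0,3) (0,4) (0,5) (0,1) (0,0) (1,2) (2,2) (1,3) (2,4) (1,1) (2,0) [ray(1,0) blocked at (2,2); ray(1,1) blocked at (2,4)]
  BK@(2,2): attacks (2,3) (2,1) (3,2) (1,2) (3,3) (3,1) (1,3) (1,1)
  BB@(2,4): attacks (3,5) (3,3) (4,2) (5,1) (1,5) (1,3) (0,2) [ray(-1,-1) blocked at (0,2)]
  BB@(3,1): attacks (4,2) (5,3) (4,0) (2,2) (2,0) [ray(1,1) blocked at (5,3); ray(-1,1) blocked at (2,2)]
B attacks (1,1): yes

Answer: yes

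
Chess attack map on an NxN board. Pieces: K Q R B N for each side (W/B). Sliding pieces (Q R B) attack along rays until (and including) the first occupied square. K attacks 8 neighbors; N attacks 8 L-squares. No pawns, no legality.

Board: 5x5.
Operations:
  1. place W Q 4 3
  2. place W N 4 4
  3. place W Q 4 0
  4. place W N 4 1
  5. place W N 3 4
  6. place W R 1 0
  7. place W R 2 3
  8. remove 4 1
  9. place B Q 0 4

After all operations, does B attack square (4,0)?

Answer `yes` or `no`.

Answer: yes

Derivation:
Op 1: place WQ@(4,3)
Op 2: place WN@(4,4)
Op 3: place WQ@(4,0)
Op 4: place WN@(4,1)
Op 5: place WN@(3,4)
Op 6: place WR@(1,0)
Op 7: place WR@(2,3)
Op 8: remove (4,1)
Op 9: place BQ@(0,4)
Per-piece attacks for B:
  BQ@(0,4): attacks (0,3) (0,2) (0,1) (0,0) (1,4) (2,4) (3,4) (1,3) (2,2) (3,1) (4,0) [ray(1,0) blocked at (3,4); ray(1,-1) blocked at (4,0)]
B attacks (4,0): yes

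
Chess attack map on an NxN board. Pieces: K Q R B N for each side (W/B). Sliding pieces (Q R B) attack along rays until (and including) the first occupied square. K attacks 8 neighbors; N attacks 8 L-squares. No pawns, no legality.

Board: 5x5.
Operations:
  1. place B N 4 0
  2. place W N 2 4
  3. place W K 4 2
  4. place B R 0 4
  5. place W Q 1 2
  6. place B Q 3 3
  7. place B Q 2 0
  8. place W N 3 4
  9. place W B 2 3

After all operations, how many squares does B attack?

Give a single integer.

Answer: 19

Derivation:
Op 1: place BN@(4,0)
Op 2: place WN@(2,4)
Op 3: place WK@(4,2)
Op 4: place BR@(0,4)
Op 5: place WQ@(1,2)
Op 6: place BQ@(3,3)
Op 7: place BQ@(2,0)
Op 8: place WN@(3,4)
Op 9: place WB@(2,3)
Per-piece attacks for B:
  BR@(0,4): attacks (0,3) (0,2) (0,1) (0,0) (1,4) (2,4) [ray(1,0) blocked at (2,4)]
  BQ@(2,0): attacks (2,1) (2,2) (2,3) (3,0) (4,0) (1,0) (0,0) (3,1) (4,2) (1,1) (0,2) [ray(0,1) blocked at (2,3); ray(1,0) blocked at (4,0); ray(1,1) blocked at (4,2)]
  BQ@(3,3): attacks (3,4) (3,2) (3,1) (3,0) (4,3) (2,3) (4,4) (4,2) (2,4) (2,2) (1,1) (0,0) [ray(0,1) blocked at (3,4); ray(-1,0) blocked at (2,3); ray(1,-1) blocked at (4,2); ray(-1,1) blocked at (2,4)]
  BN@(4,0): attacks (3,2) (2,1)
Union (19 distinct): (0,0) (0,1) (0,2) (0,3) (1,0) (1,1) (1,4) (2,1) (2,2) (2,3) (2,4) (3,0) (3,1) (3,2) (3,4) (4,0) (4,2) (4,3) (4,4)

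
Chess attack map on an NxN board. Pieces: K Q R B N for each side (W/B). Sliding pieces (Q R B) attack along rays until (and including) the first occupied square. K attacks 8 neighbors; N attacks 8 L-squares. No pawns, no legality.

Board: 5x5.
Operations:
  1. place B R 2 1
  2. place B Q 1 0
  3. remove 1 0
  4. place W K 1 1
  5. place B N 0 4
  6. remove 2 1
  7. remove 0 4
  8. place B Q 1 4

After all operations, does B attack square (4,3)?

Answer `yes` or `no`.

Answer: no

Derivation:
Op 1: place BR@(2,1)
Op 2: place BQ@(1,0)
Op 3: remove (1,0)
Op 4: place WK@(1,1)
Op 5: place BN@(0,4)
Op 6: remove (2,1)
Op 7: remove (0,4)
Op 8: place BQ@(1,4)
Per-piece attacks for B:
  BQ@(1,4): attacks (1,3) (1,2) (1,1) (2,4) (3,4) (4,4) (0,4) (2,3) (3,2) (4,1) (0,3) [ray(0,-1) blocked at (1,1)]
B attacks (4,3): no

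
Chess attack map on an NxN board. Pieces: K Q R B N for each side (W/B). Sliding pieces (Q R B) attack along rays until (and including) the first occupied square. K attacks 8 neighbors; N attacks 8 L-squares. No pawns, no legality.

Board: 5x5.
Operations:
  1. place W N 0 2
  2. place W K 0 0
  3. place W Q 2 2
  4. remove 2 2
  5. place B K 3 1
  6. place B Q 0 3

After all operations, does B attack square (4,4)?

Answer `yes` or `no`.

Op 1: place WN@(0,2)
Op 2: place WK@(0,0)
Op 3: place WQ@(2,2)
Op 4: remove (2,2)
Op 5: place BK@(3,1)
Op 6: place BQ@(0,3)
Per-piece attacks for B:
  BQ@(0,3): attacks (0,4) (0,2) (1,3) (2,3) (3,3) (4,3) (1,4) (1,2) (2,1) (3,0) [ray(0,-1) blocked at (0,2)]
  BK@(3,1): attacks (3,2) (3,0) (4,1) (2,1) (4,2) (4,0) (2,2) (2,0)
B attacks (4,4): no

Answer: no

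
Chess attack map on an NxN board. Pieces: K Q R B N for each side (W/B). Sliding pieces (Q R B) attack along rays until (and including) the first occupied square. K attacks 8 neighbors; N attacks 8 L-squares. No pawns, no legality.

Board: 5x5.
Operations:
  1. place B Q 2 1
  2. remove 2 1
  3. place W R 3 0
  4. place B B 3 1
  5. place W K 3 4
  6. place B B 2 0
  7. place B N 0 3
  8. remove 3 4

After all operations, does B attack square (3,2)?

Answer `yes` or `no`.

Answer: no

Derivation:
Op 1: place BQ@(2,1)
Op 2: remove (2,1)
Op 3: place WR@(3,0)
Op 4: place BB@(3,1)
Op 5: place WK@(3,4)
Op 6: place BB@(2,0)
Op 7: place BN@(0,3)
Op 8: remove (3,4)
Per-piece attacks for B:
  BN@(0,3): attacks (2,4) (1,1) (2,2)
  BB@(2,0): attacks (3,1) (1,1) (0,2) [ray(1,1) blocked at (3,1)]
  BB@(3,1): attacks (4,2) (4,0) (2,2) (1,3) (0,4) (2,0) [ray(-1,-1) blocked at (2,0)]
B attacks (3,2): no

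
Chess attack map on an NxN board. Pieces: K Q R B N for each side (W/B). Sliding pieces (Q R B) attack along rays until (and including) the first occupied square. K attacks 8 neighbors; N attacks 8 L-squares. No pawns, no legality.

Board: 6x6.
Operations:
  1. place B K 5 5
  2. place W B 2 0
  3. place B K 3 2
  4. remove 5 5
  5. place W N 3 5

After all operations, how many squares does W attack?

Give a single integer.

Op 1: place BK@(5,5)
Op 2: place WB@(2,0)
Op 3: place BK@(3,2)
Op 4: remove (5,5)
Op 5: place WN@(3,5)
Per-piece attacks for W:
  WB@(2,0): attacks (3,1) (4,2) (5,3) (1,1) (0,2)
  WN@(3,5): attacks (4,3) (5,4) (2,3) (1,4)
Union (9 distinct): (0,2) (1,1) (1,4) (2,3) (3,1) (4,2) (4,3) (5,3) (5,4)

Answer: 9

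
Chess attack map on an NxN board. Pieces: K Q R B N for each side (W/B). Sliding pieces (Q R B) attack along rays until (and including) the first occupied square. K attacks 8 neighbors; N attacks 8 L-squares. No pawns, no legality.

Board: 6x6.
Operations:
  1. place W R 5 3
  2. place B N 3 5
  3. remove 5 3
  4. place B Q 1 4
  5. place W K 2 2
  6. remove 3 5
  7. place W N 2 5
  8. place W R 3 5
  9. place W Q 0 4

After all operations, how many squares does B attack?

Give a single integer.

Op 1: place WR@(5,3)
Op 2: place BN@(3,5)
Op 3: remove (5,3)
Op 4: place BQ@(1,4)
Op 5: place WK@(2,2)
Op 6: remove (3,5)
Op 7: place WN@(2,5)
Op 8: place WR@(3,5)
Op 9: place WQ@(0,4)
Per-piece attacks for B:
  BQ@(1,4): attacks (1,5) (1,3) (1,2) (1,1) (1,0) (2,4) (3,4) (4,4) (5,4) (0,4) (2,5) (2,3) (3,2) (4,1) (5,0) (0,5) (0,3) [ray(-1,0) blocked at (0,4); ray(1,1) blocked at (2,5)]
Union (17 distinct): (0,3) (0,4) (0,5) (1,0) (1,1) (1,2) (1,3) (1,5) (2,3) (2,4) (2,5) (3,2) (3,4) (4,1) (4,4) (5,0) (5,4)

Answer: 17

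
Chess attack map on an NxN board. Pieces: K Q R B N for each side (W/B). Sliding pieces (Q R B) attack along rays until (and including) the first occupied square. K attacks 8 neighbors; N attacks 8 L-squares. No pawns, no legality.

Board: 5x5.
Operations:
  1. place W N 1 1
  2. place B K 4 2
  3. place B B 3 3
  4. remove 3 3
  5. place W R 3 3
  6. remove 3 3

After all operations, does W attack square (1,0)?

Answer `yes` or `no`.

Answer: no

Derivation:
Op 1: place WN@(1,1)
Op 2: place BK@(4,2)
Op 3: place BB@(3,3)
Op 4: remove (3,3)
Op 5: place WR@(3,3)
Op 6: remove (3,3)
Per-piece attacks for W:
  WN@(1,1): attacks (2,3) (3,2) (0,3) (3,0)
W attacks (1,0): no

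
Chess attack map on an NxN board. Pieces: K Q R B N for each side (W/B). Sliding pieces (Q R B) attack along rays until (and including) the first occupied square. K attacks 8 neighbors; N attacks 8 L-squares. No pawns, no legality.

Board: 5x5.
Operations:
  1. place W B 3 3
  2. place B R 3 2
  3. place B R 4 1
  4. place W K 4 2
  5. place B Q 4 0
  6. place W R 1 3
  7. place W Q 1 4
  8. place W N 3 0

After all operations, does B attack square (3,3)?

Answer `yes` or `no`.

Answer: yes

Derivation:
Op 1: place WB@(3,3)
Op 2: place BR@(3,2)
Op 3: place BR@(4,1)
Op 4: place WK@(4,2)
Op 5: place BQ@(4,0)
Op 6: place WR@(1,3)
Op 7: place WQ@(1,4)
Op 8: place WN@(3,0)
Per-piece attacks for B:
  BR@(3,2): attacks (3,3) (3,1) (3,0) (4,2) (2,2) (1,2) (0,2) [ray(0,1) blocked at (3,3); ray(0,-1) blocked at (3,0); ray(1,0) blocked at (4,2)]
  BQ@(4,0): attacks (4,1) (3,0) (3,1) (2,2) (1,3) [ray(0,1) blocked at (4,1); ray(-1,0) blocked at (3,0); ray(-1,1) blocked at (1,3)]
  BR@(4,1): attacks (4,2) (4,0) (3,1) (2,1) (1,1) (0,1) [ray(0,1) blocked at (4,2); ray(0,-1) blocked at (4,0)]
B attacks (3,3): yes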